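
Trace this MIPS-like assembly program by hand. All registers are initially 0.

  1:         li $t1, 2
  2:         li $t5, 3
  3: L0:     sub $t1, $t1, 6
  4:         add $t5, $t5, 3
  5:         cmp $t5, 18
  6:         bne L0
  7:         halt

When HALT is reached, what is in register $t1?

-28

li $t1, 2 → $t1=2
li $t5, 3 → $t5=3
sub $t1, $t1, 6 → $t1=2-6=-4
add $t5, $t5, 3 → $t5=3+3=6
cmp $t5, 18  (cmp 6,18)
bne L0: taken
sub $t1, $t1, 6 → $t1=(-4)-6=-10
add $t5, $t5, 3 → $t5=6+3=9
cmp $t5, 18  (cmp 9,18)
bne L0: taken
sub $t1, $t1, 6 → $t1=(-10)-6=-16
add $t5, $t5, 3 → $t5=9+3=12
cmp $t5, 18  (cmp 12,18)
bne L0: taken
sub $t1, $t1, 6 → $t1=(-16)-6=-22
add $t5, $t5, 3 → $t5=12+3=15
cmp $t5, 18  (cmp 15,18)
bne L0: taken
sub $t1, $t1, 6 → $t1=(-22)-6=-28
add $t5, $t5, 3 → $t5=15+3=18
cmp $t5, 18  (cmp 18,18)
bne L0: not taken
halt.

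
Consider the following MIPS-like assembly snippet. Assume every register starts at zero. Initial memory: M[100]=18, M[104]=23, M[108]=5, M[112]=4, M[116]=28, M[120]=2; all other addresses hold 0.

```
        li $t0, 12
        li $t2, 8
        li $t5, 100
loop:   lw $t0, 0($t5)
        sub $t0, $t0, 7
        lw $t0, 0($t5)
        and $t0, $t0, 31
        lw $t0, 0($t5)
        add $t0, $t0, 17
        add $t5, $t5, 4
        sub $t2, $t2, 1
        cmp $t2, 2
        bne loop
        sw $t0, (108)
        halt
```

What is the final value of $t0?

19

after li $t0, 12: $t0=12
after li $t2, 8: $t2=8
after li $t5, 100: $t5=100
after lw $t0, 0($t5): $t0=M[100]=18
after sub $t0, $t0, 7: $t0=18-7=11
after lw $t0, 0($t5): $t0=M[100]=18
after and $t0, $t0, 31: $t0=18&31=18
after lw $t0, 0($t5): $t0=M[100]=18
after add $t0, $t0, 17: $t0=18+17=35
after add $t5, $t5, 4: $t5=100+4=104
after sub $t2, $t2, 1: $t2=8-1=7
cmp $t2, 2  (cmp 7,2)
bne loop: taken
after lw $t0, 0($t5): $t0=M[104]=23
after sub $t0, $t0, 7: $t0=23-7=16
after lw $t0, 0($t5): $t0=M[104]=23
after and $t0, $t0, 31: $t0=23&31=23
after lw $t0, 0($t5): $t0=M[104]=23
after add $t0, $t0, 17: $t0=23+17=40
after add $t5, $t5, 4: $t5=104+4=108
after sub $t2, $t2, 1: $t2=7-1=6
cmp $t2, 2  (cmp 6,2)
bne loop: taken
after lw $t0, 0($t5): $t0=M[108]=5
after sub $t0, $t0, 7: $t0=5-7=-2
after lw $t0, 0($t5): $t0=M[108]=5
after and $t0, $t0, 31: $t0=5&31=5
after lw $t0, 0($t5): $t0=M[108]=5
after add $t0, $t0, 17: $t0=5+17=22
after add $t5, $t5, 4: $t5=108+4=112
after sub $t2, $t2, 1: $t2=6-1=5
cmp $t2, 2  (cmp 5,2)
bne loop: taken
after lw $t0, 0($t5): $t0=M[112]=4
after sub $t0, $t0, 7: $t0=4-7=-3
after lw $t0, 0($t5): $t0=M[112]=4
after and $t0, $t0, 31: $t0=4&31=4
after lw $t0, 0($t5): $t0=M[112]=4
after add $t0, $t0, 17: $t0=4+17=21
after add $t5, $t5, 4: $t5=112+4=116
after sub $t2, $t2, 1: $t2=5-1=4
cmp $t2, 2  (cmp 4,2)
bne loop: taken
after lw $t0, 0($t5): $t0=M[116]=28
after sub $t0, $t0, 7: $t0=28-7=21
after lw $t0, 0($t5): $t0=M[116]=28
after and $t0, $t0, 31: $t0=28&31=28
after lw $t0, 0($t5): $t0=M[116]=28
after add $t0, $t0, 17: $t0=28+17=45
after add $t5, $t5, 4: $t5=116+4=120
after sub $t2, $t2, 1: $t2=4-1=3
cmp $t2, 2  (cmp 3,2)
bne loop: taken
after lw $t0, 0($t5): $t0=M[120]=2
after sub $t0, $t0, 7: $t0=2-7=-5
after lw $t0, 0($t5): $t0=M[120]=2
after and $t0, $t0, 31: $t0=2&31=2
after lw $t0, 0($t5): $t0=M[120]=2
after add $t0, $t0, 17: $t0=2+17=19
after add $t5, $t5, 4: $t5=120+4=124
after sub $t2, $t2, 1: $t2=3-1=2
cmp $t2, 2  (cmp 2,2)
bne loop: not taken
sw $t0, (108) → M[108]=19
halt.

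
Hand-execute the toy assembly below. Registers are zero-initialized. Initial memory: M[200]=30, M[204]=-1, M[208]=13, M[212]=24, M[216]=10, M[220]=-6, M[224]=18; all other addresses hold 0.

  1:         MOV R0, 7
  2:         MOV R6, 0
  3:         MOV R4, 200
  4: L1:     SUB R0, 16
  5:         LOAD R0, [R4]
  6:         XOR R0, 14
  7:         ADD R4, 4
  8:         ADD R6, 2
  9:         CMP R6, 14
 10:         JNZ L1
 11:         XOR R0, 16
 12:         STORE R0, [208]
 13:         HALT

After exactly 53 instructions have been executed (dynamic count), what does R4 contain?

after MOV R0, 7: R0=7
after MOV R6, 0: R6=0
after MOV R4, 200: R4=200
after SUB R0, 16: R0=7-16=-9
after LOAD R0, [R4]: R0=M[200]=30
after XOR R0, 14: R0=30^14=16
after ADD R4, 4: R4=200+4=204
after ADD R6, 2: R6=0+2=2
CMP R6, 14  (cmp 2,14)
JNZ L1: taken
after SUB R0, 16: R0=16-16=0
after LOAD R0, [R4]: R0=M[204]=-1
after XOR R0, 14: R0=(-1)^14=-15
after ADD R4, 4: R4=204+4=208
after ADD R6, 2: R6=2+2=4
CMP R6, 14  (cmp 4,14)
JNZ L1: taken
after SUB R0, 16: R0=(-15)-16=-31
after LOAD R0, [R4]: R0=M[208]=13
after XOR R0, 14: R0=13^14=3
after ADD R4, 4: R4=208+4=212
after ADD R6, 2: R6=4+2=6
CMP R6, 14  (cmp 6,14)
JNZ L1: taken
after SUB R0, 16: R0=3-16=-13
after LOAD R0, [R4]: R0=M[212]=24
after XOR R0, 14: R0=24^14=22
after ADD R4, 4: R4=212+4=216
after ADD R6, 2: R6=6+2=8
CMP R6, 14  (cmp 8,14)
JNZ L1: taken
after SUB R0, 16: R0=22-16=6
after LOAD R0, [R4]: R0=M[216]=10
after XOR R0, 14: R0=10^14=4
after ADD R4, 4: R4=216+4=220
after ADD R6, 2: R6=8+2=10
CMP R6, 14  (cmp 10,14)
JNZ L1: taken
after SUB R0, 16: R0=4-16=-12
after LOAD R0, [R4]: R0=M[220]=-6
after XOR R0, 14: R0=(-6)^14=-12
after ADD R4, 4: R4=220+4=224
after ADD R6, 2: R6=10+2=12
CMP R6, 14  (cmp 12,14)
JNZ L1: taken
after SUB R0, 16: R0=(-12)-16=-28
after LOAD R0, [R4]: R0=M[224]=18
after XOR R0, 14: R0=18^14=28
after ADD R4, 4: R4=224+4=228
after ADD R6, 2: R6=12+2=14
CMP R6, 14  (cmp 14,14)
JNZ L1: not taken
after XOR R0, 16: R0=28^16=12
After step 53: R4 = 228.

228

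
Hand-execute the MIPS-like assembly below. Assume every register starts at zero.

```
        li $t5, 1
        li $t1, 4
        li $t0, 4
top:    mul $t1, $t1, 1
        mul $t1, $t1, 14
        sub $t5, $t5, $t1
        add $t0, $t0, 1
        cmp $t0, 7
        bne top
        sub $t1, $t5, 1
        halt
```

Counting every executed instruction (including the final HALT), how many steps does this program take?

23

li $t5, 1 → $t5=1
li $t1, 4 → $t1=4
li $t0, 4 → $t0=4
mul $t1, $t1, 1 → $t1=4*1=4
mul $t1, $t1, 14 → $t1=4*14=56
sub $t5, $t5, $t1 → $t5=1-56=-55
add $t0, $t0, 1 → $t0=4+1=5
cmp $t0, 7  (cmp 5,7)
bne top: taken
mul $t1, $t1, 1 → $t1=56*1=56
mul $t1, $t1, 14 → $t1=56*14=784
sub $t5, $t5, $t1 → $t5=(-55)-784=-839
add $t0, $t0, 1 → $t0=5+1=6
cmp $t0, 7  (cmp 6,7)
bne top: taken
mul $t1, $t1, 1 → $t1=784*1=784
mul $t1, $t1, 14 → $t1=784*14=10976
sub $t5, $t5, $t1 → $t5=(-839)-10976=-11815
add $t0, $t0, 1 → $t0=6+1=7
cmp $t0, 7  (cmp 7,7)
bne top: not taken
sub $t1, $t5, 1 → $t1=(-11815)-1=-11816
halt.
Total executed instructions: 23.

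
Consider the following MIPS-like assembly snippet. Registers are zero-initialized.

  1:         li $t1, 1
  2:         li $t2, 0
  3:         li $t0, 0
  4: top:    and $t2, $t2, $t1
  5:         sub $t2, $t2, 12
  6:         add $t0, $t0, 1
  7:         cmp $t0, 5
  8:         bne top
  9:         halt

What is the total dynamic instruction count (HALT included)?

29

$t1=1
$t2=0
$t0=0
$t2=0&1=0
$t2=0-12=-12
$t0=0+1=1
cmp $t0, 5  (cmp 1,5)
bne top: taken
$t2=(-12)&1=0
$t2=0-12=-12
$t0=1+1=2
cmp $t0, 5  (cmp 2,5)
bne top: taken
$t2=(-12)&1=0
$t2=0-12=-12
$t0=2+1=3
cmp $t0, 5  (cmp 3,5)
bne top: taken
$t2=(-12)&1=0
$t2=0-12=-12
$t0=3+1=4
cmp $t0, 5  (cmp 4,5)
bne top: taken
$t2=(-12)&1=0
$t2=0-12=-12
$t0=4+1=5
cmp $t0, 5  (cmp 5,5)
bne top: not taken
halt.
Total executed instructions: 29.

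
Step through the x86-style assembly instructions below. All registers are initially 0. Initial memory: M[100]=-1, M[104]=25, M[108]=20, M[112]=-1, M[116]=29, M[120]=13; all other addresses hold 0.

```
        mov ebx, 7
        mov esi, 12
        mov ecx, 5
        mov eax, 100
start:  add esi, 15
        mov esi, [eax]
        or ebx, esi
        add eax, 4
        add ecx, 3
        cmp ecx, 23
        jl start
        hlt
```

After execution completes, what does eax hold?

after mov ebx, 7: ebx=7
after mov esi, 12: esi=12
after mov ecx, 5: ecx=5
after mov eax, 100: eax=100
after add esi, 15: esi=12+15=27
after mov esi, [eax]: esi=M[100]=-1
after or ebx, esi: ebx=7|(-1)=-1
after add eax, 4: eax=100+4=104
after add ecx, 3: ecx=5+3=8
cmp ecx, 23  (cmp 8,23)
jl start: taken
after add esi, 15: esi=(-1)+15=14
after mov esi, [eax]: esi=M[104]=25
after or ebx, esi: ebx=(-1)|25=-1
after add eax, 4: eax=104+4=108
after add ecx, 3: ecx=8+3=11
cmp ecx, 23  (cmp 11,23)
jl start: taken
after add esi, 15: esi=25+15=40
after mov esi, [eax]: esi=M[108]=20
after or ebx, esi: ebx=(-1)|20=-1
after add eax, 4: eax=108+4=112
after add ecx, 3: ecx=11+3=14
cmp ecx, 23  (cmp 14,23)
jl start: taken
after add esi, 15: esi=20+15=35
after mov esi, [eax]: esi=M[112]=-1
after or ebx, esi: ebx=(-1)|(-1)=-1
after add eax, 4: eax=112+4=116
after add ecx, 3: ecx=14+3=17
cmp ecx, 23  (cmp 17,23)
jl start: taken
after add esi, 15: esi=(-1)+15=14
after mov esi, [eax]: esi=M[116]=29
after or ebx, esi: ebx=(-1)|29=-1
after add eax, 4: eax=116+4=120
after add ecx, 3: ecx=17+3=20
cmp ecx, 23  (cmp 20,23)
jl start: taken
after add esi, 15: esi=29+15=44
after mov esi, [eax]: esi=M[120]=13
after or ebx, esi: ebx=(-1)|13=-1
after add eax, 4: eax=120+4=124
after add ecx, 3: ecx=20+3=23
cmp ecx, 23  (cmp 23,23)
jl start: not taken
halt.

124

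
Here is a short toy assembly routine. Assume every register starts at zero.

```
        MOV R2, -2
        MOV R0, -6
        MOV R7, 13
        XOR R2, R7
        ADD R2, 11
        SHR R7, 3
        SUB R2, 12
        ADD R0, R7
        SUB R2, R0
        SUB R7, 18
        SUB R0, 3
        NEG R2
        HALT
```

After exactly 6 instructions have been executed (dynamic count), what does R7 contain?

1

MOV R2, -2 → R2=-2
MOV R0, -6 → R0=-6
MOV R7, 13 → R7=13
XOR R2, R7 → R2=(-2)^13=-13
ADD R2, 11 → R2=(-13)+11=-2
SHR R7, 3 → R7=13>>3=1
After step 6: R7 = 1.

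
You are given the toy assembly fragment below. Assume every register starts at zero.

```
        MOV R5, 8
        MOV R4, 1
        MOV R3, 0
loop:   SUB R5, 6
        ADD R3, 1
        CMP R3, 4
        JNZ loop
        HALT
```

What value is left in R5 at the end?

-16

R5=8
R4=1
R3=0
R5=8-6=2
R3=0+1=1
CMP R3, 4  (cmp 1,4)
JNZ loop: taken
R5=2-6=-4
R3=1+1=2
CMP R3, 4  (cmp 2,4)
JNZ loop: taken
R5=(-4)-6=-10
R3=2+1=3
CMP R3, 4  (cmp 3,4)
JNZ loop: taken
R5=(-10)-6=-16
R3=3+1=4
CMP R3, 4  (cmp 4,4)
JNZ loop: not taken
halt.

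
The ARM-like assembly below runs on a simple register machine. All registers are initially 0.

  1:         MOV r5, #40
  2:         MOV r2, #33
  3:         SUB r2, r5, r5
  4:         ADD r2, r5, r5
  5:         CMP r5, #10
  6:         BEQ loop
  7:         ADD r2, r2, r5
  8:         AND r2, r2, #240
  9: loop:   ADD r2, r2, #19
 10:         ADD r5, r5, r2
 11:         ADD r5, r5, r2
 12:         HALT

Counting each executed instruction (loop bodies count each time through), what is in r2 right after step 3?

after MOV r5, #40: r5=40
after MOV r2, #33: r2=33
after SUB r2, r5, r5: r2=40-40=0
After step 3: r2 = 0.

0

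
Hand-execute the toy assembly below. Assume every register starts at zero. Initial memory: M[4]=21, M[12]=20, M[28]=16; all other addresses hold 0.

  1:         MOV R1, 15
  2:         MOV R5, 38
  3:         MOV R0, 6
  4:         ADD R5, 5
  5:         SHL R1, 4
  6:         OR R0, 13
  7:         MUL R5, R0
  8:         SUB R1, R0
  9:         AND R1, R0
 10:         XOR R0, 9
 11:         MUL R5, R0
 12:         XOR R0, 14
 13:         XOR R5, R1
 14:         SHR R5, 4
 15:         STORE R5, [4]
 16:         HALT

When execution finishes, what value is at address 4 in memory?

R1=15
R5=38
R0=6
R5=38+5=43
R1=15<<4=240
R0=6|13=15
R5=43*15=645
R1=240-15=225
R1=225&15=1
R0=15^9=6
R5=645*6=3870
R0=6^14=8
R5=3870^1=3871
R5=3871>>4=241
STORE R5, [4] → M[4]=241
halt.

241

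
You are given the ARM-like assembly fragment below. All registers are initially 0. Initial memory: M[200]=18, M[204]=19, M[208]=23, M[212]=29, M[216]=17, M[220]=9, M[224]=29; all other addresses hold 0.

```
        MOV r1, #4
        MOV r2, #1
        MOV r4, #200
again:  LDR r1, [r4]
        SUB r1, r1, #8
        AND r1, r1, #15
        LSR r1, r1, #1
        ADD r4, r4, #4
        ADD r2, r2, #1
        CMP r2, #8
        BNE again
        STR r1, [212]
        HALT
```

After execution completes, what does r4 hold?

228

after MOV r1, #4: r1=4
after MOV r2, #1: r2=1
after MOV r4, #200: r4=200
after LDR r1, [r4]: r1=M[200]=18
after SUB r1, r1, #8: r1=18-8=10
after AND r1, r1, #15: r1=10&15=10
after LSR r1, r1, #1: r1=10>>1=5
after ADD r4, r4, #4: r4=200+4=204
after ADD r2, r2, #1: r2=1+1=2
CMP r2, #8  (cmp 2,8)
BNE again: taken
after LDR r1, [r4]: r1=M[204]=19
after SUB r1, r1, #8: r1=19-8=11
after AND r1, r1, #15: r1=11&15=11
after LSR r1, r1, #1: r1=11>>1=5
after ADD r4, r4, #4: r4=204+4=208
after ADD r2, r2, #1: r2=2+1=3
CMP r2, #8  (cmp 3,8)
BNE again: taken
after LDR r1, [r4]: r1=M[208]=23
after SUB r1, r1, #8: r1=23-8=15
after AND r1, r1, #15: r1=15&15=15
after LSR r1, r1, #1: r1=15>>1=7
after ADD r4, r4, #4: r4=208+4=212
after ADD r2, r2, #1: r2=3+1=4
CMP r2, #8  (cmp 4,8)
BNE again: taken
after LDR r1, [r4]: r1=M[212]=29
after SUB r1, r1, #8: r1=29-8=21
after AND r1, r1, #15: r1=21&15=5
after LSR r1, r1, #1: r1=5>>1=2
after ADD r4, r4, #4: r4=212+4=216
after ADD r2, r2, #1: r2=4+1=5
CMP r2, #8  (cmp 5,8)
BNE again: taken
after LDR r1, [r4]: r1=M[216]=17
after SUB r1, r1, #8: r1=17-8=9
after AND r1, r1, #15: r1=9&15=9
after LSR r1, r1, #1: r1=9>>1=4
after ADD r4, r4, #4: r4=216+4=220
after ADD r2, r2, #1: r2=5+1=6
CMP r2, #8  (cmp 6,8)
BNE again: taken
after LDR r1, [r4]: r1=M[220]=9
after SUB r1, r1, #8: r1=9-8=1
after AND r1, r1, #15: r1=1&15=1
after LSR r1, r1, #1: r1=1>>1=0
after ADD r4, r4, #4: r4=220+4=224
after ADD r2, r2, #1: r2=6+1=7
CMP r2, #8  (cmp 7,8)
BNE again: taken
after LDR r1, [r4]: r1=M[224]=29
after SUB r1, r1, #8: r1=29-8=21
after AND r1, r1, #15: r1=21&15=5
after LSR r1, r1, #1: r1=5>>1=2
after ADD r4, r4, #4: r4=224+4=228
after ADD r2, r2, #1: r2=7+1=8
CMP r2, #8  (cmp 8,8)
BNE again: not taken
STR r1, [212] → M[212]=2
halt.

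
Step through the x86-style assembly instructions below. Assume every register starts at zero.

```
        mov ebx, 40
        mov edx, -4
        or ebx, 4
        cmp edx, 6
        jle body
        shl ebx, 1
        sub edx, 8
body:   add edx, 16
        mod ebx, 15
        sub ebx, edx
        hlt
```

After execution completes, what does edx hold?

12

mov ebx, 40 → ebx=40
mov edx, -4 → edx=-4
or ebx, 4 → ebx=40|4=44
cmp edx, 6  (cmp -4,6)
jle body: taken
add edx, 16 → edx=(-4)+16=12
mod ebx, 15 → ebx=44%15=14
sub ebx, edx → ebx=14-12=2
halt.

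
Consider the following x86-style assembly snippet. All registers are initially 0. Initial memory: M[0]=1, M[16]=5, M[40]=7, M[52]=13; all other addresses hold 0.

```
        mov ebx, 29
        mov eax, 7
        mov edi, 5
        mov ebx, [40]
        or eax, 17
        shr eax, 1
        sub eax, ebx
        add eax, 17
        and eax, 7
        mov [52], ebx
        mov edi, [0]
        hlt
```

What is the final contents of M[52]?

ebx=29
eax=7
edi=5
ebx=M[40]=7
eax=7|17=23
eax=23>>1=11
eax=11-7=4
eax=4+17=21
eax=21&7=5
mov [52], ebx → M[52]=7
edi=M[0]=1
halt.

7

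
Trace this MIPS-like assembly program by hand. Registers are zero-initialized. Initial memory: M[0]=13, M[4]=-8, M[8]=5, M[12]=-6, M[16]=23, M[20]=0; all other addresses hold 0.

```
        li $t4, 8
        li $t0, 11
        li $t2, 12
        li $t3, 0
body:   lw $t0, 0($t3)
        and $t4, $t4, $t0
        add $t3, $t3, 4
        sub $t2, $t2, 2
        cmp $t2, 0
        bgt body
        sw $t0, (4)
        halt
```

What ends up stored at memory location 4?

0

li $t4, 8 → $t4=8
li $t0, 11 → $t0=11
li $t2, 12 → $t2=12
li $t3, 0 → $t3=0
lw $t0, 0($t3) → $t0=M[0]=13
and $t4, $t4, $t0 → $t4=8&13=8
add $t3, $t3, 4 → $t3=0+4=4
sub $t2, $t2, 2 → $t2=12-2=10
cmp $t2, 0  (cmp 10,0)
bgt body: taken
lw $t0, 0($t3) → $t0=M[4]=-8
and $t4, $t4, $t0 → $t4=8&(-8)=8
add $t3, $t3, 4 → $t3=4+4=8
sub $t2, $t2, 2 → $t2=10-2=8
cmp $t2, 0  (cmp 8,0)
bgt body: taken
lw $t0, 0($t3) → $t0=M[8]=5
and $t4, $t4, $t0 → $t4=8&5=0
add $t3, $t3, 4 → $t3=8+4=12
sub $t2, $t2, 2 → $t2=8-2=6
cmp $t2, 0  (cmp 6,0)
bgt body: taken
lw $t0, 0($t3) → $t0=M[12]=-6
and $t4, $t4, $t0 → $t4=0&(-6)=0
add $t3, $t3, 4 → $t3=12+4=16
sub $t2, $t2, 2 → $t2=6-2=4
cmp $t2, 0  (cmp 4,0)
bgt body: taken
lw $t0, 0($t3) → $t0=M[16]=23
and $t4, $t4, $t0 → $t4=0&23=0
add $t3, $t3, 4 → $t3=16+4=20
sub $t2, $t2, 2 → $t2=4-2=2
cmp $t2, 0  (cmp 2,0)
bgt body: taken
lw $t0, 0($t3) → $t0=M[20]=0
and $t4, $t4, $t0 → $t4=0&0=0
add $t3, $t3, 4 → $t3=20+4=24
sub $t2, $t2, 2 → $t2=2-2=0
cmp $t2, 0  (cmp 0,0)
bgt body: not taken
sw $t0, (4) → M[4]=0
halt.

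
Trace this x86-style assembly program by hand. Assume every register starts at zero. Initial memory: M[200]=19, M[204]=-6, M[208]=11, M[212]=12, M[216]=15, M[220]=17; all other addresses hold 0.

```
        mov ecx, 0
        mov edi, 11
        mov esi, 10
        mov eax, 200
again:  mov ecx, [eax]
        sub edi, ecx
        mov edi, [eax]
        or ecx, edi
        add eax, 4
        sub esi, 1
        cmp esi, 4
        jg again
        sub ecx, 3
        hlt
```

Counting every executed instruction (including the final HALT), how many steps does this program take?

54

ecx=0
edi=11
esi=10
eax=200
ecx=M[200]=19
edi=11-19=-8
edi=M[200]=19
ecx=19|19=19
eax=200+4=204
esi=10-1=9
cmp esi, 4  (cmp 9,4)
jg again: taken
ecx=M[204]=-6
edi=19-(-6)=25
edi=M[204]=-6
ecx=(-6)|(-6)=-6
eax=204+4=208
esi=9-1=8
cmp esi, 4  (cmp 8,4)
jg again: taken
ecx=M[208]=11
edi=(-6)-11=-17
edi=M[208]=11
ecx=11|11=11
eax=208+4=212
esi=8-1=7
cmp esi, 4  (cmp 7,4)
jg again: taken
ecx=M[212]=12
edi=11-12=-1
edi=M[212]=12
ecx=12|12=12
eax=212+4=216
esi=7-1=6
cmp esi, 4  (cmp 6,4)
jg again: taken
ecx=M[216]=15
edi=12-15=-3
edi=M[216]=15
ecx=15|15=15
eax=216+4=220
esi=6-1=5
cmp esi, 4  (cmp 5,4)
jg again: taken
ecx=M[220]=17
edi=15-17=-2
edi=M[220]=17
ecx=17|17=17
eax=220+4=224
esi=5-1=4
cmp esi, 4  (cmp 4,4)
jg again: not taken
ecx=17-3=14
halt.
Total executed instructions: 54.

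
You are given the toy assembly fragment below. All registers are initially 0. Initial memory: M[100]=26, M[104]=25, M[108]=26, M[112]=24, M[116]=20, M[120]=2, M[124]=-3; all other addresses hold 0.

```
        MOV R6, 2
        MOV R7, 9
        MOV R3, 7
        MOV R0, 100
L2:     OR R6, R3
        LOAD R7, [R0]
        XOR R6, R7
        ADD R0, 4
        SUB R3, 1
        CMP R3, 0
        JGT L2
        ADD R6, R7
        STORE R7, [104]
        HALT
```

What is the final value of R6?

MOV R6, 2 → R6=2
MOV R7, 9 → R7=9
MOV R3, 7 → R3=7
MOV R0, 100 → R0=100
OR R6, R3 → R6=2|7=7
LOAD R7, [R0] → R7=M[100]=26
XOR R6, R7 → R6=7^26=29
ADD R0, 4 → R0=100+4=104
SUB R3, 1 → R3=7-1=6
CMP R3, 0  (cmp 6,0)
JGT L2: taken
OR R6, R3 → R6=29|6=31
LOAD R7, [R0] → R7=M[104]=25
XOR R6, R7 → R6=31^25=6
ADD R0, 4 → R0=104+4=108
SUB R3, 1 → R3=6-1=5
CMP R3, 0  (cmp 5,0)
JGT L2: taken
OR R6, R3 → R6=6|5=7
LOAD R7, [R0] → R7=M[108]=26
XOR R6, R7 → R6=7^26=29
ADD R0, 4 → R0=108+4=112
SUB R3, 1 → R3=5-1=4
CMP R3, 0  (cmp 4,0)
JGT L2: taken
OR R6, R3 → R6=29|4=29
LOAD R7, [R0] → R7=M[112]=24
XOR R6, R7 → R6=29^24=5
ADD R0, 4 → R0=112+4=116
SUB R3, 1 → R3=4-1=3
CMP R3, 0  (cmp 3,0)
JGT L2: taken
OR R6, R3 → R6=5|3=7
LOAD R7, [R0] → R7=M[116]=20
XOR R6, R7 → R6=7^20=19
ADD R0, 4 → R0=116+4=120
SUB R3, 1 → R3=3-1=2
CMP R3, 0  (cmp 2,0)
JGT L2: taken
OR R6, R3 → R6=19|2=19
LOAD R7, [R0] → R7=M[120]=2
XOR R6, R7 → R6=19^2=17
ADD R0, 4 → R0=120+4=124
SUB R3, 1 → R3=2-1=1
CMP R3, 0  (cmp 1,0)
JGT L2: taken
OR R6, R3 → R6=17|1=17
LOAD R7, [R0] → R7=M[124]=-3
XOR R6, R7 → R6=17^(-3)=-20
ADD R0, 4 → R0=124+4=128
SUB R3, 1 → R3=1-1=0
CMP R3, 0  (cmp 0,0)
JGT L2: not taken
ADD R6, R7 → R6=(-20)+(-3)=-23
STORE R7, [104] → M[104]=-3
halt.

-23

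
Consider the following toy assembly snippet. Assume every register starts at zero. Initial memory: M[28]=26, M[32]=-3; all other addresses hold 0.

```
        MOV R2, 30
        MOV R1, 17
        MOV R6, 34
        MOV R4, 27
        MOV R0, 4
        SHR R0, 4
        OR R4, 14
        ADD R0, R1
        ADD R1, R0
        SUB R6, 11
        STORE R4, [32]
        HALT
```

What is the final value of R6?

23

R2=30
R1=17
R6=34
R4=27
R0=4
R0=4>>4=0
R4=27|14=31
R0=0+17=17
R1=17+17=34
R6=34-11=23
STORE R4, [32] → M[32]=31
halt.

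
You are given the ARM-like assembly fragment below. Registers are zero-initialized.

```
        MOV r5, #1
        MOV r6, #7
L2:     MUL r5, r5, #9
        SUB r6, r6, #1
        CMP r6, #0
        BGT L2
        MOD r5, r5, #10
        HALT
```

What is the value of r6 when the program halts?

0

MOV r5, #1 → r5=1
MOV r6, #7 → r6=7
MUL r5, r5, #9 → r5=1*9=9
SUB r6, r6, #1 → r6=7-1=6
CMP r6, #0  (cmp 6,0)
BGT L2: taken
MUL r5, r5, #9 → r5=9*9=81
SUB r6, r6, #1 → r6=6-1=5
CMP r6, #0  (cmp 5,0)
BGT L2: taken
MUL r5, r5, #9 → r5=81*9=729
SUB r6, r6, #1 → r6=5-1=4
CMP r6, #0  (cmp 4,0)
BGT L2: taken
MUL r5, r5, #9 → r5=729*9=6561
SUB r6, r6, #1 → r6=4-1=3
CMP r6, #0  (cmp 3,0)
BGT L2: taken
MUL r5, r5, #9 → r5=6561*9=59049
SUB r6, r6, #1 → r6=3-1=2
CMP r6, #0  (cmp 2,0)
BGT L2: taken
MUL r5, r5, #9 → r5=59049*9=531441
SUB r6, r6, #1 → r6=2-1=1
CMP r6, #0  (cmp 1,0)
BGT L2: taken
MUL r5, r5, #9 → r5=531441*9=4782969
SUB r6, r6, #1 → r6=1-1=0
CMP r6, #0  (cmp 0,0)
BGT L2: not taken
MOD r5, r5, #10 → r5=4782969%10=9
halt.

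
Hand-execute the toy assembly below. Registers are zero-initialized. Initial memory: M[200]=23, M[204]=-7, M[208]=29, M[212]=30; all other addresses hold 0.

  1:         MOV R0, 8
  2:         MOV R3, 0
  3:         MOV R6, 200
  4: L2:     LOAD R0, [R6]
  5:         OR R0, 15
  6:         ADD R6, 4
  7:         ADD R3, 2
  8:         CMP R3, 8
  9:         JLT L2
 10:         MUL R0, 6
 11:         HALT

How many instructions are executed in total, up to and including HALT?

after MOV R0, 8: R0=8
after MOV R3, 0: R3=0
after MOV R6, 200: R6=200
after LOAD R0, [R6]: R0=M[200]=23
after OR R0, 15: R0=23|15=31
after ADD R6, 4: R6=200+4=204
after ADD R3, 2: R3=0+2=2
CMP R3, 8  (cmp 2,8)
JLT L2: taken
after LOAD R0, [R6]: R0=M[204]=-7
after OR R0, 15: R0=(-7)|15=-1
after ADD R6, 4: R6=204+4=208
after ADD R3, 2: R3=2+2=4
CMP R3, 8  (cmp 4,8)
JLT L2: taken
after LOAD R0, [R6]: R0=M[208]=29
after OR R0, 15: R0=29|15=31
after ADD R6, 4: R6=208+4=212
after ADD R3, 2: R3=4+2=6
CMP R3, 8  (cmp 6,8)
JLT L2: taken
after LOAD R0, [R6]: R0=M[212]=30
after OR R0, 15: R0=30|15=31
after ADD R6, 4: R6=212+4=216
after ADD R3, 2: R3=6+2=8
CMP R3, 8  (cmp 8,8)
JLT L2: not taken
after MUL R0, 6: R0=31*6=186
halt.
Total executed instructions: 29.

29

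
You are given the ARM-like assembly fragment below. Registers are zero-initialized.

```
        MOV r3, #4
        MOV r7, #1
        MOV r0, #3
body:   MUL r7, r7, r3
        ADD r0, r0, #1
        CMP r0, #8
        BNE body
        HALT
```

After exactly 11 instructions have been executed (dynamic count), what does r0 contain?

5

r3=4
r7=1
r0=3
r7=1*4=4
r0=3+1=4
CMP r0, #8  (cmp 4,8)
BNE body: taken
r7=4*4=16
r0=4+1=5
CMP r0, #8  (cmp 5,8)
BNE body: taken
After step 11: r0 = 5.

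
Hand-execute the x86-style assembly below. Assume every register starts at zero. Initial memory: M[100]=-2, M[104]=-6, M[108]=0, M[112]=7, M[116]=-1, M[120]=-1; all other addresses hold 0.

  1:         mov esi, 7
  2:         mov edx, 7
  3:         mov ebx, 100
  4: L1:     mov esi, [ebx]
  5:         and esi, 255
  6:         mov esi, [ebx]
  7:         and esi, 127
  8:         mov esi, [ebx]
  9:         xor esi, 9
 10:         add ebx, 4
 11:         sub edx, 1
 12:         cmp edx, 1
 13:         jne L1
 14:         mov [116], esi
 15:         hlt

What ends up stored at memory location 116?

-10

after mov esi, 7: esi=7
after mov edx, 7: edx=7
after mov ebx, 100: ebx=100
after mov esi, [ebx]: esi=M[100]=-2
after and esi, 255: esi=(-2)&255=254
after mov esi, [ebx]: esi=M[100]=-2
after and esi, 127: esi=(-2)&127=126
after mov esi, [ebx]: esi=M[100]=-2
after xor esi, 9: esi=(-2)^9=-9
after add ebx, 4: ebx=100+4=104
after sub edx, 1: edx=7-1=6
cmp edx, 1  (cmp 6,1)
jne L1: taken
after mov esi, [ebx]: esi=M[104]=-6
after and esi, 255: esi=(-6)&255=250
after mov esi, [ebx]: esi=M[104]=-6
after and esi, 127: esi=(-6)&127=122
after mov esi, [ebx]: esi=M[104]=-6
after xor esi, 9: esi=(-6)^9=-13
after add ebx, 4: ebx=104+4=108
after sub edx, 1: edx=6-1=5
cmp edx, 1  (cmp 5,1)
jne L1: taken
after mov esi, [ebx]: esi=M[108]=0
after and esi, 255: esi=0&255=0
after mov esi, [ebx]: esi=M[108]=0
after and esi, 127: esi=0&127=0
after mov esi, [ebx]: esi=M[108]=0
after xor esi, 9: esi=0^9=9
after add ebx, 4: ebx=108+4=112
after sub edx, 1: edx=5-1=4
cmp edx, 1  (cmp 4,1)
jne L1: taken
after mov esi, [ebx]: esi=M[112]=7
after and esi, 255: esi=7&255=7
after mov esi, [ebx]: esi=M[112]=7
after and esi, 127: esi=7&127=7
after mov esi, [ebx]: esi=M[112]=7
after xor esi, 9: esi=7^9=14
after add ebx, 4: ebx=112+4=116
after sub edx, 1: edx=4-1=3
cmp edx, 1  (cmp 3,1)
jne L1: taken
after mov esi, [ebx]: esi=M[116]=-1
after and esi, 255: esi=(-1)&255=255
after mov esi, [ebx]: esi=M[116]=-1
after and esi, 127: esi=(-1)&127=127
after mov esi, [ebx]: esi=M[116]=-1
after xor esi, 9: esi=(-1)^9=-10
after add ebx, 4: ebx=116+4=120
after sub edx, 1: edx=3-1=2
cmp edx, 1  (cmp 2,1)
jne L1: taken
after mov esi, [ebx]: esi=M[120]=-1
after and esi, 255: esi=(-1)&255=255
after mov esi, [ebx]: esi=M[120]=-1
after and esi, 127: esi=(-1)&127=127
after mov esi, [ebx]: esi=M[120]=-1
after xor esi, 9: esi=(-1)^9=-10
after add ebx, 4: ebx=120+4=124
after sub edx, 1: edx=2-1=1
cmp edx, 1  (cmp 1,1)
jne L1: not taken
mov [116], esi → M[116]=-10
halt.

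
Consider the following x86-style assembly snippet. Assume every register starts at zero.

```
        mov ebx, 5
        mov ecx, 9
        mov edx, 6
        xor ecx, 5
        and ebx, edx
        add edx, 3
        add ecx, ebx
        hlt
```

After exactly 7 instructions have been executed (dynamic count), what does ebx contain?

4

after mov ebx, 5: ebx=5
after mov ecx, 9: ecx=9
after mov edx, 6: edx=6
after xor ecx, 5: ecx=9^5=12
after and ebx, edx: ebx=5&6=4
after add edx, 3: edx=6+3=9
after add ecx, ebx: ecx=12+4=16
After step 7: ebx = 4.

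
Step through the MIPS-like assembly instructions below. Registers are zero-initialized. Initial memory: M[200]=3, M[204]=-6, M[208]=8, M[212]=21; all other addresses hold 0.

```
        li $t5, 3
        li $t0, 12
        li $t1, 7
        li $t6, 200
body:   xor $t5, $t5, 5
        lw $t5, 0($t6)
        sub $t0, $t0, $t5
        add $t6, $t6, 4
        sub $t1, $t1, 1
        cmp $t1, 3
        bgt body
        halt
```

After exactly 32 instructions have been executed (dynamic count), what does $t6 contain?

$t5=3
$t0=12
$t1=7
$t6=200
$t5=3^5=6
$t5=M[200]=3
$t0=12-3=9
$t6=200+4=204
$t1=7-1=6
cmp $t1, 3  (cmp 6,3)
bgt body: taken
$t5=3^5=6
$t5=M[204]=-6
$t0=9-(-6)=15
$t6=204+4=208
$t1=6-1=5
cmp $t1, 3  (cmp 5,3)
bgt body: taken
$t5=(-6)^5=-1
$t5=M[208]=8
$t0=15-8=7
$t6=208+4=212
$t1=5-1=4
cmp $t1, 3  (cmp 4,3)
bgt body: taken
$t5=8^5=13
$t5=M[212]=21
$t0=7-21=-14
$t6=212+4=216
$t1=4-1=3
cmp $t1, 3  (cmp 3,3)
bgt body: not taken
After step 32: $t6 = 216.

216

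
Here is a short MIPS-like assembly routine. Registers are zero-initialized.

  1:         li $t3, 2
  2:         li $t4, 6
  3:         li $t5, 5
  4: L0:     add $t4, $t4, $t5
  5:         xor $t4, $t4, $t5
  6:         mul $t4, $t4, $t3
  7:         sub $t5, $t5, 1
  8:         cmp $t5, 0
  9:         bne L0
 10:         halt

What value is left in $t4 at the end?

576

after li $t3, 2: $t3=2
after li $t4, 6: $t4=6
after li $t5, 5: $t5=5
after add $t4, $t4, $t5: $t4=6+5=11
after xor $t4, $t4, $t5: $t4=11^5=14
after mul $t4, $t4, $t3: $t4=14*2=28
after sub $t5, $t5, 1: $t5=5-1=4
cmp $t5, 0  (cmp 4,0)
bne L0: taken
after add $t4, $t4, $t5: $t4=28+4=32
after xor $t4, $t4, $t5: $t4=32^4=36
after mul $t4, $t4, $t3: $t4=36*2=72
after sub $t5, $t5, 1: $t5=4-1=3
cmp $t5, 0  (cmp 3,0)
bne L0: taken
after add $t4, $t4, $t5: $t4=72+3=75
after xor $t4, $t4, $t5: $t4=75^3=72
after mul $t4, $t4, $t3: $t4=72*2=144
after sub $t5, $t5, 1: $t5=3-1=2
cmp $t5, 0  (cmp 2,0)
bne L0: taken
after add $t4, $t4, $t5: $t4=144+2=146
after xor $t4, $t4, $t5: $t4=146^2=144
after mul $t4, $t4, $t3: $t4=144*2=288
after sub $t5, $t5, 1: $t5=2-1=1
cmp $t5, 0  (cmp 1,0)
bne L0: taken
after add $t4, $t4, $t5: $t4=288+1=289
after xor $t4, $t4, $t5: $t4=289^1=288
after mul $t4, $t4, $t3: $t4=288*2=576
after sub $t5, $t5, 1: $t5=1-1=0
cmp $t5, 0  (cmp 0,0)
bne L0: not taken
halt.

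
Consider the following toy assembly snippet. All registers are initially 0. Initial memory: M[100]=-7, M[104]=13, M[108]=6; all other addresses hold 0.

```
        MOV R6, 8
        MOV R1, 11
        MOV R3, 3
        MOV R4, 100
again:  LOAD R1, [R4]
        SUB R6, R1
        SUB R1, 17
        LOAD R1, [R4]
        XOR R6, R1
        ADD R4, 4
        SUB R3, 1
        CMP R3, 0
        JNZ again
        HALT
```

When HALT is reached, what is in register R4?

after MOV R6, 8: R6=8
after MOV R1, 11: R1=11
after MOV R3, 3: R3=3
after MOV R4, 100: R4=100
after LOAD R1, [R4]: R1=M[100]=-7
after SUB R6, R1: R6=8-(-7)=15
after SUB R1, 17: R1=(-7)-17=-24
after LOAD R1, [R4]: R1=M[100]=-7
after XOR R6, R1: R6=15^(-7)=-10
after ADD R4, 4: R4=100+4=104
after SUB R3, 1: R3=3-1=2
CMP R3, 0  (cmp 2,0)
JNZ again: taken
after LOAD R1, [R4]: R1=M[104]=13
after SUB R6, R1: R6=(-10)-13=-23
after SUB R1, 17: R1=13-17=-4
after LOAD R1, [R4]: R1=M[104]=13
after XOR R6, R1: R6=(-23)^13=-28
after ADD R4, 4: R4=104+4=108
after SUB R3, 1: R3=2-1=1
CMP R3, 0  (cmp 1,0)
JNZ again: taken
after LOAD R1, [R4]: R1=M[108]=6
after SUB R6, R1: R6=(-28)-6=-34
after SUB R1, 17: R1=6-17=-11
after LOAD R1, [R4]: R1=M[108]=6
after XOR R6, R1: R6=(-34)^6=-40
after ADD R4, 4: R4=108+4=112
after SUB R3, 1: R3=1-1=0
CMP R3, 0  (cmp 0,0)
JNZ again: not taken
halt.

112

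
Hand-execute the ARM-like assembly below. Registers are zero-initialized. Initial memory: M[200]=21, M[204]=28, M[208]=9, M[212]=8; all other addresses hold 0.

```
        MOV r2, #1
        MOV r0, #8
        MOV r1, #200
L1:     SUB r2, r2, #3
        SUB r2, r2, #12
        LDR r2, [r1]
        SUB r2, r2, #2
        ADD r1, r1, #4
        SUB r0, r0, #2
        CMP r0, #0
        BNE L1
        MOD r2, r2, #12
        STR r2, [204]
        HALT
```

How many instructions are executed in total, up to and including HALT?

r2=1
r0=8
r1=200
r2=1-3=-2
r2=(-2)-12=-14
r2=M[200]=21
r2=21-2=19
r1=200+4=204
r0=8-2=6
CMP r0, #0  (cmp 6,0)
BNE L1: taken
r2=19-3=16
r2=16-12=4
r2=M[204]=28
r2=28-2=26
r1=204+4=208
r0=6-2=4
CMP r0, #0  (cmp 4,0)
BNE L1: taken
r2=26-3=23
r2=23-12=11
r2=M[208]=9
r2=9-2=7
r1=208+4=212
r0=4-2=2
CMP r0, #0  (cmp 2,0)
BNE L1: taken
r2=7-3=4
r2=4-12=-8
r2=M[212]=8
r2=8-2=6
r1=212+4=216
r0=2-2=0
CMP r0, #0  (cmp 0,0)
BNE L1: not taken
r2=6%12=6
STR r2, [204] → M[204]=6
halt.
Total executed instructions: 38.

38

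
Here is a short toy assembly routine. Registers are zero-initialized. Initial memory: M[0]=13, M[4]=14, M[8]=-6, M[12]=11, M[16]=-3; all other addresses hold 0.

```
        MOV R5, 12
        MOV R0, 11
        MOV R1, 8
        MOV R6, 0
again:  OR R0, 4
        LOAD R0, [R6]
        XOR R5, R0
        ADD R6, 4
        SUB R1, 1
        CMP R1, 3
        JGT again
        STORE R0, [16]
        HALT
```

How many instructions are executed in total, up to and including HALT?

MOV R5, 12 → R5=12
MOV R0, 11 → R0=11
MOV R1, 8 → R1=8
MOV R6, 0 → R6=0
OR R0, 4 → R0=11|4=15
LOAD R0, [R6] → R0=M[0]=13
XOR R5, R0 → R5=12^13=1
ADD R6, 4 → R6=0+4=4
SUB R1, 1 → R1=8-1=7
CMP R1, 3  (cmp 7,3)
JGT again: taken
OR R0, 4 → R0=13|4=13
LOAD R0, [R6] → R0=M[4]=14
XOR R5, R0 → R5=1^14=15
ADD R6, 4 → R6=4+4=8
SUB R1, 1 → R1=7-1=6
CMP R1, 3  (cmp 6,3)
JGT again: taken
OR R0, 4 → R0=14|4=14
LOAD R0, [R6] → R0=M[8]=-6
XOR R5, R0 → R5=15^(-6)=-11
ADD R6, 4 → R6=8+4=12
SUB R1, 1 → R1=6-1=5
CMP R1, 3  (cmp 5,3)
JGT again: taken
OR R0, 4 → R0=(-6)|4=-2
LOAD R0, [R6] → R0=M[12]=11
XOR R5, R0 → R5=(-11)^11=-2
ADD R6, 4 → R6=12+4=16
SUB R1, 1 → R1=5-1=4
CMP R1, 3  (cmp 4,3)
JGT again: taken
OR R0, 4 → R0=11|4=15
LOAD R0, [R6] → R0=M[16]=-3
XOR R5, R0 → R5=(-2)^(-3)=3
ADD R6, 4 → R6=16+4=20
SUB R1, 1 → R1=4-1=3
CMP R1, 3  (cmp 3,3)
JGT again: not taken
STORE R0, [16] → M[16]=-3
halt.
Total executed instructions: 41.

41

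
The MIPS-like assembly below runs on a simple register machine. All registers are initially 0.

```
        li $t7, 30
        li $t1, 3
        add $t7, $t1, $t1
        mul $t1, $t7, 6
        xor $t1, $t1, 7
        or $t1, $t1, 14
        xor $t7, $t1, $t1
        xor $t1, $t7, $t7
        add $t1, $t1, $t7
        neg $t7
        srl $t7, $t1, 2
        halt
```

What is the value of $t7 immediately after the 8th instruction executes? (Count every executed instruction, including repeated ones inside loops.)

0

li $t7, 30 → $t7=30
li $t1, 3 → $t1=3
add $t7, $t1, $t1 → $t7=3+3=6
mul $t1, $t7, 6 → $t1=6*6=36
xor $t1, $t1, 7 → $t1=36^7=35
or $t1, $t1, 14 → $t1=35|14=47
xor $t7, $t1, $t1 → $t7=47^47=0
xor $t1, $t7, $t7 → $t1=0^0=0
After step 8: $t7 = 0.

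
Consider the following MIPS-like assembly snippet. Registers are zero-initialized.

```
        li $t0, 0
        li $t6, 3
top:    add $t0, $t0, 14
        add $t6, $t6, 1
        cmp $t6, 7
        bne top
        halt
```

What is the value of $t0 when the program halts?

56

after li $t0, 0: $t0=0
after li $t6, 3: $t6=3
after add $t0, $t0, 14: $t0=0+14=14
after add $t6, $t6, 1: $t6=3+1=4
cmp $t6, 7  (cmp 4,7)
bne top: taken
after add $t0, $t0, 14: $t0=14+14=28
after add $t6, $t6, 1: $t6=4+1=5
cmp $t6, 7  (cmp 5,7)
bne top: taken
after add $t0, $t0, 14: $t0=28+14=42
after add $t6, $t6, 1: $t6=5+1=6
cmp $t6, 7  (cmp 6,7)
bne top: taken
after add $t0, $t0, 14: $t0=42+14=56
after add $t6, $t6, 1: $t6=6+1=7
cmp $t6, 7  (cmp 7,7)
bne top: not taken
halt.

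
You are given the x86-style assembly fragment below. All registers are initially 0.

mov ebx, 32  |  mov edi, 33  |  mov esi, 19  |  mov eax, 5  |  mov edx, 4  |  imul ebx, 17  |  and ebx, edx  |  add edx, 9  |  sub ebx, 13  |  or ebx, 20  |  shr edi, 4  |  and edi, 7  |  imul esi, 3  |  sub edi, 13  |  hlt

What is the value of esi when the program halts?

ebx=32
edi=33
esi=19
eax=5
edx=4
ebx=32*17=544
ebx=544&4=0
edx=4+9=13
ebx=0-13=-13
ebx=(-13)|20=-9
edi=33>>4=2
edi=2&7=2
esi=19*3=57
edi=2-13=-11
halt.

57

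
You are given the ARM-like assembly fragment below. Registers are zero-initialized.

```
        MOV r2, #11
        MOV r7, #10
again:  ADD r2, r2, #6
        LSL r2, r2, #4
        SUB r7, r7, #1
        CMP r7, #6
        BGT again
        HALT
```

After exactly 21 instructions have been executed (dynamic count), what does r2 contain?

after MOV r2, #11: r2=11
after MOV r7, #10: r7=10
after ADD r2, r2, #6: r2=11+6=17
after LSL r2, r2, #4: r2=17<<4=272
after SUB r7, r7, #1: r7=10-1=9
CMP r7, #6  (cmp 9,6)
BGT again: taken
after ADD r2, r2, #6: r2=272+6=278
after LSL r2, r2, #4: r2=278<<4=4448
after SUB r7, r7, #1: r7=9-1=8
CMP r7, #6  (cmp 8,6)
BGT again: taken
after ADD r2, r2, #6: r2=4448+6=4454
after LSL r2, r2, #4: r2=4454<<4=71264
after SUB r7, r7, #1: r7=8-1=7
CMP r7, #6  (cmp 7,6)
BGT again: taken
after ADD r2, r2, #6: r2=71264+6=71270
after LSL r2, r2, #4: r2=71270<<4=1140320
after SUB r7, r7, #1: r7=7-1=6
CMP r7, #6  (cmp 6,6)
After step 21: r2 = 1140320.

1140320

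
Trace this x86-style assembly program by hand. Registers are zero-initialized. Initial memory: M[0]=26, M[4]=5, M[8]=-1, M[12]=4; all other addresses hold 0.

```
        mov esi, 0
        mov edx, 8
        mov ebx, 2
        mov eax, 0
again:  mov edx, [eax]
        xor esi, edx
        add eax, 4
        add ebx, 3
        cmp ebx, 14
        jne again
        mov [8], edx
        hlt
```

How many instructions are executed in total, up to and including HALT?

mov esi, 0 → esi=0
mov edx, 8 → edx=8
mov ebx, 2 → ebx=2
mov eax, 0 → eax=0
mov edx, [eax] → edx=M[0]=26
xor esi, edx → esi=0^26=26
add eax, 4 → eax=0+4=4
add ebx, 3 → ebx=2+3=5
cmp ebx, 14  (cmp 5,14)
jne again: taken
mov edx, [eax] → edx=M[4]=5
xor esi, edx → esi=26^5=31
add eax, 4 → eax=4+4=8
add ebx, 3 → ebx=5+3=8
cmp ebx, 14  (cmp 8,14)
jne again: taken
mov edx, [eax] → edx=M[8]=-1
xor esi, edx → esi=31^(-1)=-32
add eax, 4 → eax=8+4=12
add ebx, 3 → ebx=8+3=11
cmp ebx, 14  (cmp 11,14)
jne again: taken
mov edx, [eax] → edx=M[12]=4
xor esi, edx → esi=(-32)^4=-28
add eax, 4 → eax=12+4=16
add ebx, 3 → ebx=11+3=14
cmp ebx, 14  (cmp 14,14)
jne again: not taken
mov [8], edx → M[8]=4
halt.
Total executed instructions: 30.

30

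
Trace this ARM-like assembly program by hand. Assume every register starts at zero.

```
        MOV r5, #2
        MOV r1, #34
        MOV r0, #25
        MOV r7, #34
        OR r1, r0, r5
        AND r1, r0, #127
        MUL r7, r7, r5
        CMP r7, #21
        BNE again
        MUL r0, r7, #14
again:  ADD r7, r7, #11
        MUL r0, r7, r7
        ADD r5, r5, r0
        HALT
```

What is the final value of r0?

6241

after MOV r5, #2: r5=2
after MOV r1, #34: r1=34
after MOV r0, #25: r0=25
after MOV r7, #34: r7=34
after OR r1, r0, r5: r1=25|2=27
after AND r1, r0, #127: r1=25&127=25
after MUL r7, r7, r5: r7=34*2=68
CMP r7, #21  (cmp 68,21)
BNE again: taken
after ADD r7, r7, #11: r7=68+11=79
after MUL r0, r7, r7: r0=79*79=6241
after ADD r5, r5, r0: r5=2+6241=6243
halt.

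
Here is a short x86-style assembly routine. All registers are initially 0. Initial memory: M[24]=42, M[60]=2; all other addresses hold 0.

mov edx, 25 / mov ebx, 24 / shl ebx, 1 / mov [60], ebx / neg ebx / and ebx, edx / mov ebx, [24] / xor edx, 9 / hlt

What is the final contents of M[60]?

edx=25
ebx=24
ebx=24<<1=48
mov [60], ebx → M[60]=48
ebx=-(48)=-48
ebx=(-48)&25=16
ebx=M[24]=42
edx=25^9=16
halt.

48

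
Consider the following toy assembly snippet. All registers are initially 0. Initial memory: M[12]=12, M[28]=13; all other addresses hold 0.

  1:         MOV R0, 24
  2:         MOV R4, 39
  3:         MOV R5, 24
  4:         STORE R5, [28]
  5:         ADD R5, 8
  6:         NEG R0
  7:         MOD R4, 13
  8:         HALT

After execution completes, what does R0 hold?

-24

after MOV R0, 24: R0=24
after MOV R4, 39: R4=39
after MOV R5, 24: R5=24
STORE R5, [28] → M[28]=24
after ADD R5, 8: R5=24+8=32
after NEG R0: R0=-(24)=-24
after MOD R4, 13: R4=39%13=0
halt.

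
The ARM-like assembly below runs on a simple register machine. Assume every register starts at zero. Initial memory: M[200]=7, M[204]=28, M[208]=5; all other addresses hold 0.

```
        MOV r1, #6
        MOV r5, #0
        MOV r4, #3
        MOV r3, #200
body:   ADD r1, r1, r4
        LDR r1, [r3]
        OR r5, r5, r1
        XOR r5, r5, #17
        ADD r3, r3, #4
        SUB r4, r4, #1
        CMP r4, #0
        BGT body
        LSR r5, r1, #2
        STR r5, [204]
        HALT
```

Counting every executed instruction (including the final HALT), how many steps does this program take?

after MOV r1, #6: r1=6
after MOV r5, #0: r5=0
after MOV r4, #3: r4=3
after MOV r3, #200: r3=200
after ADD r1, r1, r4: r1=6+3=9
after LDR r1, [r3]: r1=M[200]=7
after OR r5, r5, r1: r5=0|7=7
after XOR r5, r5, #17: r5=7^17=22
after ADD r3, r3, #4: r3=200+4=204
after SUB r4, r4, #1: r4=3-1=2
CMP r4, #0  (cmp 2,0)
BGT body: taken
after ADD r1, r1, r4: r1=7+2=9
after LDR r1, [r3]: r1=M[204]=28
after OR r5, r5, r1: r5=22|28=30
after XOR r5, r5, #17: r5=30^17=15
after ADD r3, r3, #4: r3=204+4=208
after SUB r4, r4, #1: r4=2-1=1
CMP r4, #0  (cmp 1,0)
BGT body: taken
after ADD r1, r1, r4: r1=28+1=29
after LDR r1, [r3]: r1=M[208]=5
after OR r5, r5, r1: r5=15|5=15
after XOR r5, r5, #17: r5=15^17=30
after ADD r3, r3, #4: r3=208+4=212
after SUB r4, r4, #1: r4=1-1=0
CMP r4, #0  (cmp 0,0)
BGT body: not taken
after LSR r5, r1, #2: r5=5>>2=1
STR r5, [204] → M[204]=1
halt.
Total executed instructions: 31.

31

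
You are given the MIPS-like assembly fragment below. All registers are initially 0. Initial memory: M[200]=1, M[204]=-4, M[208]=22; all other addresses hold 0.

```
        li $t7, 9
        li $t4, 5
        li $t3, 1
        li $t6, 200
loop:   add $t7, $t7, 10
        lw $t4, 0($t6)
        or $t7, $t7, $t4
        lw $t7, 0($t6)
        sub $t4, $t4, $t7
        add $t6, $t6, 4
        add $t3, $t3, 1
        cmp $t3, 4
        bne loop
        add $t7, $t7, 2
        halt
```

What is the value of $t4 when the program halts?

0

$t7=9
$t4=5
$t3=1
$t6=200
$t7=9+10=19
$t4=M[200]=1
$t7=19|1=19
$t7=M[200]=1
$t4=1-1=0
$t6=200+4=204
$t3=1+1=2
cmp $t3, 4  (cmp 2,4)
bne loop: taken
$t7=1+10=11
$t4=M[204]=-4
$t7=11|(-4)=-1
$t7=M[204]=-4
$t4=(-4)-(-4)=0
$t6=204+4=208
$t3=2+1=3
cmp $t3, 4  (cmp 3,4)
bne loop: taken
$t7=(-4)+10=6
$t4=M[208]=22
$t7=6|22=22
$t7=M[208]=22
$t4=22-22=0
$t6=208+4=212
$t3=3+1=4
cmp $t3, 4  (cmp 4,4)
bne loop: not taken
$t7=22+2=24
halt.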